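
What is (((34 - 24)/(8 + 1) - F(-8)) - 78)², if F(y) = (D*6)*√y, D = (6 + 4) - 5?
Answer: -104336/81 + 27680*I*√2/3 ≈ -1288.1 + 13048.0*I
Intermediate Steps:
D = 5 (D = 10 - 5 = 5)
F(y) = 30*√y (F(y) = (5*6)*√y = 30*√y)
(((34 - 24)/(8 + 1) - F(-8)) - 78)² = (((34 - 24)/(8 + 1) - 30*√(-8)) - 78)² = ((10/9 - 30*2*I*√2) - 78)² = ((10*(⅑) - 60*I*√2) - 78)² = ((10/9 - 60*I*√2) - 78)² = (-692/9 - 60*I*√2)²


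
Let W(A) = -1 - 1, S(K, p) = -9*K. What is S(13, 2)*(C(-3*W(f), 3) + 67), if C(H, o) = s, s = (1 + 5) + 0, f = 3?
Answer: -8541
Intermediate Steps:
W(A) = -2
s = 6 (s = 6 + 0 = 6)
C(H, o) = 6
S(13, 2)*(C(-3*W(f), 3) + 67) = (-9*13)*(6 + 67) = -117*73 = -8541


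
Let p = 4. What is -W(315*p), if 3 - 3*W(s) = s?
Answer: 419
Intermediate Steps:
W(s) = 1 - s/3
-W(315*p) = -(1 - 105*4) = -(1 - ⅓*1260) = -(1 - 420) = -1*(-419) = 419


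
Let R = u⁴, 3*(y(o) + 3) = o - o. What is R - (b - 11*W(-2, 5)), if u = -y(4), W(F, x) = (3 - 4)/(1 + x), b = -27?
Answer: 637/6 ≈ 106.17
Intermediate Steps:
W(F, x) = -1/(1 + x)
y(o) = -3 (y(o) = -3 + (o - o)/3 = -3 + (⅓)*0 = -3 + 0 = -3)
u = 3 (u = -1*(-3) = 3)
R = 81 (R = 3⁴ = 81)
R - (b - 11*W(-2, 5)) = 81 - (-27 - (-11)/(1 + 5)) = 81 - (-27 - (-11)/6) = 81 - (-27 - 11*(-⅙)) = 81 - (-27 + 11/6) = 81 - 1*(-151/6) = 81 + 151/6 = 637/6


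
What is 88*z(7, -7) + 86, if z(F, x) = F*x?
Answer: -4226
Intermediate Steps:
88*z(7, -7) + 86 = 88*(7*(-7)) + 86 = 88*(-49) + 86 = -4312 + 86 = -4226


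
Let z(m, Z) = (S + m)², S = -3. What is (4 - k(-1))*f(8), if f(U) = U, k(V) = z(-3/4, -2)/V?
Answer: 289/2 ≈ 144.50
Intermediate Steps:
z(m, Z) = (-3 + m)²
k(V) = 225/(16*V) (k(V) = (-3 - 3/4)²/V = (-3 - 3*¼)²/V = (-3 - ¾)²/V = (-15/4)²/V = 225/(16*V))
(4 - k(-1))*f(8) = (4 - 225/(16*(-1)))*8 = (4 - 225*(-1)/16)*8 = (4 - 1*(-225/16))*8 = (4 + 225/16)*8 = (289/16)*8 = 289/2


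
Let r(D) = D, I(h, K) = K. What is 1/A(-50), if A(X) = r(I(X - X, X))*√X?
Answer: I*√2/500 ≈ 0.0028284*I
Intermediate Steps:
A(X) = X^(3/2) (A(X) = X*√X = X^(3/2))
1/A(-50) = 1/((-50)^(3/2)) = 1/(-250*I*√2) = I*√2/500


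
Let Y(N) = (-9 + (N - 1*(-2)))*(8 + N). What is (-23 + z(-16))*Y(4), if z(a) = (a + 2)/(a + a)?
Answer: 3249/4 ≈ 812.25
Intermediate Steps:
z(a) = (2 + a)/(2*a) (z(a) = (2 + a)/((2*a)) = (2 + a)*(1/(2*a)) = (2 + a)/(2*a))
Y(N) = (-7 + N)*(8 + N) (Y(N) = (-9 + (N + 2))*(8 + N) = (-9 + (2 + N))*(8 + N) = (-7 + N)*(8 + N))
(-23 + z(-16))*Y(4) = (-23 + (½)*(2 - 16)/(-16))*(-56 + 4 + 4²) = (-23 + (½)*(-1/16)*(-14))*(-56 + 4 + 16) = (-23 + 7/16)*(-36) = -361/16*(-36) = 3249/4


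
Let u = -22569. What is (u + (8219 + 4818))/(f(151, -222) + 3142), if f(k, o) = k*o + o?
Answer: 4766/15301 ≈ 0.31148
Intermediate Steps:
f(k, o) = o + k*o
(u + (8219 + 4818))/(f(151, -222) + 3142) = (-22569 + (8219 + 4818))/(-222*(1 + 151) + 3142) = (-22569 + 13037)/(-222*152 + 3142) = -9532/(-33744 + 3142) = -9532/(-30602) = -9532*(-1/30602) = 4766/15301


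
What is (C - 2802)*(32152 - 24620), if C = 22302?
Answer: 146874000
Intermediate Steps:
(C - 2802)*(32152 - 24620) = (22302 - 2802)*(32152 - 24620) = 19500*7532 = 146874000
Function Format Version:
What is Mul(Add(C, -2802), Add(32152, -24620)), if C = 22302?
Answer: 146874000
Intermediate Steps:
Mul(Add(C, -2802), Add(32152, -24620)) = Mul(Add(22302, -2802), Add(32152, -24620)) = Mul(19500, 7532) = 146874000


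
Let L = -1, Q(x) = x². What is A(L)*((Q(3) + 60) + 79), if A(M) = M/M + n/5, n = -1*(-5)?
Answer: 296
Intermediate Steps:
n = 5
A(M) = 2 (A(M) = M/M + 5/5 = 1 + 5*(⅕) = 1 + 1 = 2)
A(L)*((Q(3) + 60) + 79) = 2*((3² + 60) + 79) = 2*((9 + 60) + 79) = 2*(69 + 79) = 2*148 = 296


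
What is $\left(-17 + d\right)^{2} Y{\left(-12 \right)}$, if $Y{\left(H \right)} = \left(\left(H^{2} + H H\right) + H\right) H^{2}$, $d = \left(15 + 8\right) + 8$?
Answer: $7789824$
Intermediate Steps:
$d = 31$ ($d = 23 + 8 = 31$)
$Y{\left(H \right)} = H^{2} \left(H + 2 H^{2}\right)$ ($Y{\left(H \right)} = \left(\left(H^{2} + H^{2}\right) + H\right) H^{2} = \left(2 H^{2} + H\right) H^{2} = \left(H + 2 H^{2}\right) H^{2} = H^{2} \left(H + 2 H^{2}\right)$)
$\left(-17 + d\right)^{2} Y{\left(-12 \right)} = \left(-17 + 31\right)^{2} \left(-12\right)^{3} \left(1 + 2 \left(-12\right)\right) = 14^{2} \left(- 1728 \left(1 - 24\right)\right) = 196 \left(\left(-1728\right) \left(-23\right)\right) = 196 \cdot 39744 = 7789824$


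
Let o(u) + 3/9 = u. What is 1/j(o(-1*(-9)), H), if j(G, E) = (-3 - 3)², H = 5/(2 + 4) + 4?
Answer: 1/36 ≈ 0.027778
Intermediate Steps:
o(u) = -⅓ + u
H = 29/6 (H = 5/6 + 4 = 5*(⅙) + 4 = ⅚ + 4 = 29/6 ≈ 4.8333)
j(G, E) = 36 (j(G, E) = (-6)² = 36)
1/j(o(-1*(-9)), H) = 1/36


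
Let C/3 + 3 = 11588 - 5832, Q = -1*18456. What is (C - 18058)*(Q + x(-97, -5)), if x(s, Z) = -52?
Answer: 14787892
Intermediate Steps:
Q = -18456
C = 17259 (C = -9 + 3*(11588 - 5832) = -9 + 3*5756 = -9 + 17268 = 17259)
(C - 18058)*(Q + x(-97, -5)) = (17259 - 18058)*(-18456 - 52) = -799*(-18508) = 14787892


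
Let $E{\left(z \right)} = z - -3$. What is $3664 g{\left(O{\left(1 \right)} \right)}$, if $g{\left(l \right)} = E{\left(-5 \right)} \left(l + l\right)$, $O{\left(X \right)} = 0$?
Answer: $0$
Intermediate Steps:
$E{\left(z \right)} = 3 + z$ ($E{\left(z \right)} = z + 3 = 3 + z$)
$g{\left(l \right)} = - 4 l$ ($g{\left(l \right)} = \left(3 - 5\right) \left(l + l\right) = - 2 \cdot 2 l = - 4 l$)
$3664 g{\left(O{\left(1 \right)} \right)} = 3664 \left(\left(-4\right) 0\right) = 3664 \cdot 0 = 0$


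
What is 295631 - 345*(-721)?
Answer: 544376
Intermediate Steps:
295631 - 345*(-721) = 295631 + 248745 = 544376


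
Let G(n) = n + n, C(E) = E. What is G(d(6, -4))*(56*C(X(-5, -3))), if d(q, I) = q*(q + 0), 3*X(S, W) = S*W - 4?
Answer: 14784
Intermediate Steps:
X(S, W) = -4/3 + S*W/3 (X(S, W) = (S*W - 4)/3 = (-4 + S*W)/3 = -4/3 + S*W/3)
d(q, I) = q² (d(q, I) = q*q = q²)
G(n) = 2*n
G(d(6, -4))*(56*C(X(-5, -3))) = (2*6²)*(56*(-4/3 + (⅓)*(-5)*(-3))) = (2*36)*(56*(-4/3 + 5)) = 72*(56*(11/3)) = 72*(616/3) = 14784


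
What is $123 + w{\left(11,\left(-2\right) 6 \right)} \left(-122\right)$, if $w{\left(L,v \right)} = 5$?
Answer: $-487$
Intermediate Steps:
$123 + w{\left(11,\left(-2\right) 6 \right)} \left(-122\right) = 123 + 5 \left(-122\right) = 123 - 610 = -487$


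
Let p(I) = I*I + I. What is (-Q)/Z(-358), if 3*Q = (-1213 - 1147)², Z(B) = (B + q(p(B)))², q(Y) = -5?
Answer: -5569600/395307 ≈ -14.089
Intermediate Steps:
p(I) = I + I² (p(I) = I² + I = I + I²)
Z(B) = (-5 + B)² (Z(B) = (B - 5)² = (-5 + B)²)
Q = 5569600/3 (Q = (-1213 - 1147)²/3 = (⅓)*(-2360)² = (⅓)*5569600 = 5569600/3 ≈ 1.8565e+6)
(-Q)/Z(-358) = (-1*5569600/3)/((-5 - 358)²) = -5569600/(3*((-363)²)) = -5569600/3/131769 = -5569600/3*1/131769 = -5569600/395307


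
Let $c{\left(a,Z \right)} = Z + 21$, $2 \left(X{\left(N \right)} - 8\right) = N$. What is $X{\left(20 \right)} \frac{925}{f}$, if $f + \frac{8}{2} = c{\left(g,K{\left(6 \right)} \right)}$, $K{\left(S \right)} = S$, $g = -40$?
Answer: $\frac{16650}{23} \approx 723.91$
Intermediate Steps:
$X{\left(N \right)} = 8 + \frac{N}{2}$
$c{\left(a,Z \right)} = 21 + Z$
$f = 23$ ($f = -4 + \left(21 + 6\right) = -4 + 27 = 23$)
$X{\left(20 \right)} \frac{925}{f} = \left(8 + \frac{1}{2} \cdot 20\right) \frac{925}{23} = \left(8 + 10\right) 925 \cdot \frac{1}{23} = 18 \cdot \frac{925}{23} = \frac{16650}{23}$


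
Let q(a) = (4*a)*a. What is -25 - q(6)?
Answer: -169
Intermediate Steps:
q(a) = 4*a**2
-25 - q(6) = -25 - 4*6**2 = -25 - 4*36 = -25 - 1*144 = -25 - 144 = -169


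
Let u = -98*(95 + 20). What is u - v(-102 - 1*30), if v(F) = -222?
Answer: -11048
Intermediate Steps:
u = -11270 (u = -98*115 = -11270)
u - v(-102 - 1*30) = -11270 - 1*(-222) = -11270 + 222 = -11048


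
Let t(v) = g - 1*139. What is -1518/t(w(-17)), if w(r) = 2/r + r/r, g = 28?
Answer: 506/37 ≈ 13.676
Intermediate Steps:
w(r) = 1 + 2/r (w(r) = 2/r + 1 = 1 + 2/r)
t(v) = -111 (t(v) = 28 - 1*139 = 28 - 139 = -111)
-1518/t(w(-17)) = -1518/(-111) = -1518*(-1/111) = 506/37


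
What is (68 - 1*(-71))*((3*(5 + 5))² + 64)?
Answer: 133996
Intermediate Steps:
(68 - 1*(-71))*((3*(5 + 5))² + 64) = (68 + 71)*((3*10)² + 64) = 139*(30² + 64) = 139*(900 + 64) = 139*964 = 133996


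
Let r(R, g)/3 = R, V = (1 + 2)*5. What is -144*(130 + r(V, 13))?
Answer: -25200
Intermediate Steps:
V = 15 (V = 3*5 = 15)
r(R, g) = 3*R
-144*(130 + r(V, 13)) = -144*(130 + 3*15) = -144*(130 + 45) = -144*175 = -25200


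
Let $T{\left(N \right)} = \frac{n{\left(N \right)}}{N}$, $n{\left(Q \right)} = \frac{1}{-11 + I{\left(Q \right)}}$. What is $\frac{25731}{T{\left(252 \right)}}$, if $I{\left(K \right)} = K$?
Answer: $1562695092$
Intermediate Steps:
$n{\left(Q \right)} = \frac{1}{-11 + Q}$
$T{\left(N \right)} = \frac{1}{N \left(-11 + N\right)}$ ($T{\left(N \right)} = \frac{1}{\left(-11 + N\right) N} = \frac{1}{N \left(-11 + N\right)}$)
$\frac{25731}{T{\left(252 \right)}} = \frac{25731}{\frac{1}{252} \frac{1}{-11 + 252}} = \frac{25731}{\frac{1}{252} \cdot \frac{1}{241}} = 25731 \frac{1}{\frac{1}{60732}} = 25731 \cdot 60732 = 1562695092$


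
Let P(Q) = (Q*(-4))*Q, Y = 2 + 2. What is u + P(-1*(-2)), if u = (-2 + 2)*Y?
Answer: -16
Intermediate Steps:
Y = 4
P(Q) = -4*Q² (P(Q) = (-4*Q)*Q = -4*Q²)
u = 0 (u = (-2 + 2)*4 = 0*4 = 0)
u + P(-1*(-2)) = 0 - 4*(-1*(-2))² = 0 - 4*2² = 0 - 4*4 = 0 - 16 = -16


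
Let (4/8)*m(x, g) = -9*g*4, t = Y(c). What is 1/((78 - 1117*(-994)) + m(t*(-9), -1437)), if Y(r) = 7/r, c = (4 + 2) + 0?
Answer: 1/1213840 ≈ 8.2383e-7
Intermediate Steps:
c = 6 (c = 6 + 0 = 6)
t = 7/6 ≈ 1.1667
m(x, g) = -72*g (m(x, g) = 2*(-9*g*4) = 2*(-36*g) = -72*g)
1/((78 - 1117*(-994)) + m(t*(-9), -1437)) = 1/((78 - 1117*(-994)) - 72*(-1437)) = 1/((78 + 1110298) + 103464) = 1/(1110376 + 103464) = 1/1213840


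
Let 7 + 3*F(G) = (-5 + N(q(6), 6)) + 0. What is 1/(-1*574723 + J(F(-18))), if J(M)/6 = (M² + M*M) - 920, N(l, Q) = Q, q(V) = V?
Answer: -1/580195 ≈ -1.7236e-6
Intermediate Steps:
F(G) = -2 (F(G) = -7/3 + ((-5 + 6) + 0)/3 = -7/3 + (1 + 0)/3 = -7/3 + (⅓)*1 = -7/3 + ⅓ = -2)
J(M) = -5520 + 12*M² (J(M) = 6*((M² + M*M) - 920) = 6*((M² + M²) - 920) = 6*(2*M² - 920) = 6*(-920 + 2*M²) = -5520 + 12*M²)
1/(-1*574723 + J(F(-18))) = 1/(-1*574723 + (-5520 + 12*(-2)²)) = 1/(-574723 + (-5520 + 12*4)) = 1/(-574723 + (-5520 + 48)) = 1/(-574723 - 5472) = 1/(-580195) = -1/580195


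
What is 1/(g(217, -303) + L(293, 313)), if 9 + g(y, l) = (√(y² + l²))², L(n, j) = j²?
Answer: 1/236858 ≈ 4.2219e-6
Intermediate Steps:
g(y, l) = -9 + l² + y² (g(y, l) = -9 + (√(y² + l²))² = -9 + (√(l² + y²))² = -9 + (l² + y²) = -9 + l² + y²)
1/(g(217, -303) + L(293, 313)) = 1/((-9 + (-303)² + 217²) + 313²) = 1/((-9 + 91809 + 47089) + 97969) = 1/(138889 + 97969) = 1/236858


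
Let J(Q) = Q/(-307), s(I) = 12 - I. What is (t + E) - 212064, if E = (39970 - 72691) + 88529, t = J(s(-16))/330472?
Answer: -3963234369863/25363726 ≈ -1.5626e+5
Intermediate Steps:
J(Q) = -Q/307 (J(Q) = Q*(-1/307) = -Q/307)
t = -7/25363726 (t = -(12 - 1*(-16))/307/330472 = -(12 + 16)/307*(1/330472) = -1/307*28*(1/330472) = -28/307*1/330472 = -7/25363726 ≈ -2.7598e-7)
E = 55808 (E = -32721 + 88529 = 55808)
(t + E) - 212064 = (-7/25363726 + 55808) - 212064 = 1415498820601/25363726 - 212064 = -3963234369863/25363726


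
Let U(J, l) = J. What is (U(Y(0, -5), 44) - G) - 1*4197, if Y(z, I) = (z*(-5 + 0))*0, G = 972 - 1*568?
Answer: -4601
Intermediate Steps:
G = 404 (G = 972 - 568 = 404)
Y(z, I) = 0 (Y(z, I) = (z*(-5))*0 = -5*z*0 = 0)
(U(Y(0, -5), 44) - G) - 1*4197 = (0 - 1*404) - 1*4197 = (0 - 404) - 4197 = -404 - 4197 = -4601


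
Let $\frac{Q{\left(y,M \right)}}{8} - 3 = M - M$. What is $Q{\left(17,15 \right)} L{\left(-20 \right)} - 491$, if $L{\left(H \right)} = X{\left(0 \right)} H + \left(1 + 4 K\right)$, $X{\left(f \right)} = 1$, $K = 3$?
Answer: $-659$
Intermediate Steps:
$Q{\left(y,M \right)} = 24$ ($Q{\left(y,M \right)} = 24 + 8 \left(M - M\right) = 24 + 8 \cdot 0 = 24 + 0 = 24$)
$L{\left(H \right)} = 13 + H$ ($L{\left(H \right)} = 1 H + \left(1 + 4 \cdot 3\right) = H + \left(1 + 12\right) = H + 13 = 13 + H$)
$Q{\left(17,15 \right)} L{\left(-20 \right)} - 491 = 24 \left(13 - 20\right) - 491 = 24 \left(-7\right) - 491 = -168 - 491 = -659$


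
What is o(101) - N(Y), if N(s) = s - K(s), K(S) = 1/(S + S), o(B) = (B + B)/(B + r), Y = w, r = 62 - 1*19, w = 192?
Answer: -219565/1152 ≈ -190.59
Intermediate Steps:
r = 43 (r = 62 - 19 = 43)
Y = 192
o(B) = 2*B/(43 + B) (o(B) = (B + B)/(B + 43) = (2*B)/(43 + B) = 2*B/(43 + B))
K(S) = 1/(2*S)
N(s) = s - 1/(2*s)
o(101) - N(Y) = 2*101/(43 + 101) - (192 - ½/192) = 2*101/144 - (192 - ½*1/192) = 2*101*(1/144) - (192 - 1/384) = 101/72 - 1*73727/384 = 101/72 - 73727/384 = -219565/1152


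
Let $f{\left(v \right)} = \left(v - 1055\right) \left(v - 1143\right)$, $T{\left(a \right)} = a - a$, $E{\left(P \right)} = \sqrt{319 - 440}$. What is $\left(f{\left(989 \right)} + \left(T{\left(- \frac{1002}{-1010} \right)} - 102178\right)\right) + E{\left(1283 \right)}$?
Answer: $-92014 + 11 i \approx -92014.0 + 11.0 i$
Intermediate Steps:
$E{\left(P \right)} = 11 i$ ($E{\left(P \right)} = \sqrt{-121} = 11 i$)
$T{\left(a \right)} = 0$
$f{\left(v \right)} = \left(-1143 + v\right) \left(-1055 + v\right)$ ($f{\left(v \right)} = \left(-1055 + v\right) \left(-1143 + v\right) = \left(-1143 + v\right) \left(-1055 + v\right)$)
$\left(f{\left(989 \right)} + \left(T{\left(- \frac{1002}{-1010} \right)} - 102178\right)\right) + E{\left(1283 \right)} = \left(\left(1205865 + 989^{2} - 2173822\right) + \left(0 - 102178\right)\right) + 11 i = \left(\left(1205865 + 978121 - 2173822\right) + \left(0 - 102178\right)\right) + 11 i = \left(10164 - 102178\right) + 11 i = -92014 + 11 i$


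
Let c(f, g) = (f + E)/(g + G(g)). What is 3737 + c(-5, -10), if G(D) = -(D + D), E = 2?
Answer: 37367/10 ≈ 3736.7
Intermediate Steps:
G(D) = -2*D
c(f, g) = -(2 + f)/g (c(f, g) = (f + 2)/(g - 2*g) = (2 + f)/((-g)) = (2 + f)*(-1/g) = -(2 + f)/g)
3737 + c(-5, -10) = 3737 + (-2 - 1*(-5))/(-10) = 3737 - (-2 + 5)/10 = 3737 - ⅒*3 = 3737 - 3/10 = 37367/10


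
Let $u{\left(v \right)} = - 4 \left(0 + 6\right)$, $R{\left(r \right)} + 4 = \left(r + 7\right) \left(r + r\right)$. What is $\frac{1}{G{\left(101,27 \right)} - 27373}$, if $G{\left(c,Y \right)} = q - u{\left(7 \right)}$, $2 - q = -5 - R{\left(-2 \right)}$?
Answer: $- \frac{1}{27366} \approx -3.6542 \cdot 10^{-5}$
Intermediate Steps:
$R{\left(r \right)} = -4 + 2 r \left(7 + r\right)$ ($R{\left(r \right)} = -4 + \left(r + 7\right) \left(r + r\right) = -4 + \left(7 + r\right) 2 r = -4 + 2 r \left(7 + r\right)$)
$u{\left(v \right)} = -24$ ($u{\left(v \right)} = \left(-4\right) 6 = -24$)
$q = -17$ ($q = 2 - \left(-5 - \left(-4 + 2 \left(-2\right)^{2} + 14 \left(-2\right)\right)\right) = 2 - \left(-5 - \left(-4 + 2 \cdot 4 - 28\right)\right) = 2 - \left(-5 - \left(-4 + 8 - 28\right)\right) = 2 - \left(-5 - -24\right) = 2 - \left(-5 + 24\right) = 2 - 19 = -17$)
$G{\left(c,Y \right)} = 7$ ($G{\left(c,Y \right)} = -17 - -24 = -17 + 24 = 7$)
$\frac{1}{G{\left(101,27 \right)} - 27373} = \frac{1}{7 - 27373} = \frac{1}{-27366} = - \frac{1}{27366}$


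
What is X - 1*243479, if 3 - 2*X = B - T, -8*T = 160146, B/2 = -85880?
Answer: -1340853/8 ≈ -1.6761e+5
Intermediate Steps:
B = -171760 (B = 2*(-85880) = -171760)
T = -80073/4 (T = -⅛*160146 = -80073/4 ≈ -20018.)
X = 606979/8 (X = 3/2 - (-171760 - 1*(-80073/4))/2 = 3/2 - (-171760 + 80073/4)/2 = 3/2 - ½*(-606967/4) = 3/2 + 606967/8 = 606979/8 ≈ 75872.)
X - 1*243479 = 606979/8 - 1*243479 = 606979/8 - 243479 = -1340853/8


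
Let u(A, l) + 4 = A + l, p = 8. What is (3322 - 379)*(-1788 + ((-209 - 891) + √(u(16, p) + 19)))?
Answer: -8499384 + 2943*√39 ≈ -8.4810e+6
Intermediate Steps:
u(A, l) = -4 + A + l (u(A, l) = -4 + (A + l) = -4 + A + l)
(3322 - 379)*(-1788 + ((-209 - 891) + √(u(16, p) + 19))) = (3322 - 379)*(-1788 + ((-209 - 891) + √((-4 + 16 + 8) + 19))) = 2943*(-1788 + (-1100 + √(20 + 19))) = 2943*(-1788 + (-1100 + √39)) = 2943*(-2888 + √39) = -8499384 + 2943*√39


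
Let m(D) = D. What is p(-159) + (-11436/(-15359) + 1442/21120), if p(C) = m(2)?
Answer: 456220079/162191040 ≈ 2.8129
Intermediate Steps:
p(C) = 2
p(-159) + (-11436/(-15359) + 1442/21120) = 2 + (-11436/(-15359) + 1442/21120) = 2 + (-11436*(-1/15359) + 1442*(1/21120)) = 2 + (11436/15359 + 721/10560) = 2 + 131837999/162191040 = 456220079/162191040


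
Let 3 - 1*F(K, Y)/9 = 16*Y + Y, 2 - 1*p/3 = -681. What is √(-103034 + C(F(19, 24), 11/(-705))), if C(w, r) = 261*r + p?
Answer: 4*I*√348570095/235 ≈ 317.79*I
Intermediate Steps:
p = 2049 (p = 6 - 3*(-681) = 6 + 2043 = 2049)
F(K, Y) = 27 - 153*Y (F(K, Y) = 27 - 9*(16*Y + Y) = 27 - 153*Y)
C(w, r) = 2049 + 261*r (C(w, r) = 261*r + 2049 = 2049 + 261*r)
√(-103034 + C(F(19, 24), 11/(-705))) = √(-103034 + (2049 + 261*(11/(-705)))) = √(-103034 + (2049 + 261*(11*(-1/705)))) = √(-103034 + (2049 + 261*(-11/705))) = √(-103034 + (2049 - 957/235)) = √(-103034 + 480558/235) = √(-23732432/235) = 4*I*√348570095/235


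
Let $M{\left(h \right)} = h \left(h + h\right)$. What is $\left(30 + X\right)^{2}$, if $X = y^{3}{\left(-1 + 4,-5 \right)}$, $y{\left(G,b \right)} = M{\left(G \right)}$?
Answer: $34363044$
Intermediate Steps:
$M{\left(h \right)} = 2 h^{2}$ ($M{\left(h \right)} = h 2 h = 2 h^{2}$)
$y{\left(G,b \right)} = 2 G^{2}$
$X = 5832$ ($X = \left(2 \left(-1 + 4\right)^{2}\right)^{3} = \left(2 \cdot 3^{2}\right)^{3} = \left(2 \cdot 9\right)^{3} = 18^{3} = 5832$)
$\left(30 + X\right)^{2} = \left(30 + 5832\right)^{2} = 5862^{2} = 34363044$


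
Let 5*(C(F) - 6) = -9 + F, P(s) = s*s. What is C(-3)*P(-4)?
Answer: 288/5 ≈ 57.600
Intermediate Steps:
P(s) = s²
C(F) = 21/5 + F/5 (C(F) = 6 + (-9 + F)/5 = 6 + (-9/5 + F/5) = 21/5 + F/5)
C(-3)*P(-4) = (21/5 + (⅕)*(-3))*(-4)² = (21/5 - ⅗)*16 = (18/5)*16 = 288/5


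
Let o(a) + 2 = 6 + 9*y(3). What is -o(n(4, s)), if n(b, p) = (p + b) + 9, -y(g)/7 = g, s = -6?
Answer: 185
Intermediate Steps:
y(g) = -7*g
n(b, p) = 9 + b + p (n(b, p) = (b + p) + 9 = 9 + b + p)
o(a) = -185 (o(a) = -2 + (6 + 9*(-7*3)) = -2 + (6 + 9*(-21)) = -2 + (6 - 189) = -2 - 183 = -185)
-o(n(4, s)) = -1*(-185) = 185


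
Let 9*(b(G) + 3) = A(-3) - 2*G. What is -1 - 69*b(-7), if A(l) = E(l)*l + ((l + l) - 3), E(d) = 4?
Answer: 779/3 ≈ 259.67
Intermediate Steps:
A(l) = -3 + 6*l (A(l) = 4*l + ((l + l) - 3) = 4*l + (2*l - 3) = 4*l + (-3 + 2*l) = -3 + 6*l)
b(G) = -16/3 - 2*G/9 (b(G) = -3 + ((-3 + 6*(-3)) - 2*G)/9 = -3 + ((-3 - 18) - 2*G)/9 = -3 + (-21 - 2*G)/9 = -3 + (-7/3 - 2*G/9) = -16/3 - 2*G/9)
-1 - 69*b(-7) = -1 - 69*(-16/3 - 2/9*(-7)) = -1 - 69*(-16/3 + 14/9) = -1 - 69*(-34/9) = -1 + 782/3 = 779/3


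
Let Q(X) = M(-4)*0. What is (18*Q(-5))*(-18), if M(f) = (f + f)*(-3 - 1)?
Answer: 0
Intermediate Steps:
M(f) = -8*f (M(f) = (2*f)*(-4) = -8*f)
Q(X) = 0 (Q(X) = -8*(-4)*0 = 32*0 = 0)
(18*Q(-5))*(-18) = (18*0)*(-18) = 0*(-18) = 0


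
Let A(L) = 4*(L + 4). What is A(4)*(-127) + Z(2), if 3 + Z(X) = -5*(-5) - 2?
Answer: -4044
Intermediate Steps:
A(L) = 16 + 4*L (A(L) = 4*(4 + L) = 16 + 4*L)
Z(X) = 20 (Z(X) = -3 + (-5*(-5) - 2) = -3 + (25 - 2) = -3 + 23 = 20)
A(4)*(-127) + Z(2) = (16 + 4*4)*(-127) + 20 = (16 + 16)*(-127) + 20 = 32*(-127) + 20 = -4064 + 20 = -4044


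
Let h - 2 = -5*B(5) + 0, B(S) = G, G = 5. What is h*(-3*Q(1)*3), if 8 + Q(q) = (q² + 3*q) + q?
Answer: -621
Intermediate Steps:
B(S) = 5
Q(q) = -8 + q² + 4*q (Q(q) = -8 + ((q² + 3*q) + q) = -8 + (q² + 4*q) = -8 + q² + 4*q)
h = -23 (h = 2 + (-5*5 + 0) = 2 + (-25 + 0) = 2 - 25 = -23)
h*(-3*Q(1)*3) = -23*(-3*(-8 + 1² + 4*1))*3 = -23*(-3*(-8 + 1 + 4))*3 = -23*(-3*(-3))*3 = -207*3 = -23*27 = -621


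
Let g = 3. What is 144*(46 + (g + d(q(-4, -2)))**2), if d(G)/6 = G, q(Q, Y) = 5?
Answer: 163440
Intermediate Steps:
d(G) = 6*G
144*(46 + (g + d(q(-4, -2)))**2) = 144*(46 + (3 + 6*5)**2) = 144*(46 + (3 + 30)**2) = 144*(46 + 33**2) = 144*(46 + 1089) = 144*1135 = 163440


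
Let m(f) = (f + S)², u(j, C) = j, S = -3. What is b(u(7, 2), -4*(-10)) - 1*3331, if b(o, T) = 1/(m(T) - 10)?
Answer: -4526828/1359 ≈ -3331.0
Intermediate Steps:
m(f) = (-3 + f)² (m(f) = (f - 3)² = (-3 + f)²)
b(o, T) = 1/(-10 + (-3 + T)²) (b(o, T) = 1/((-3 + T)² - 10) = 1/(-10 + (-3 + T)²))
b(u(7, 2), -4*(-10)) - 1*3331 = 1/(-10 + (-3 - 4*(-10))²) - 1*3331 = 1/(-10 + (-3 + 40)²) - 3331 = 1/(-10 + 37²) - 3331 = 1/(-10 + 1369) - 3331 = 1/1359 - 3331 = -4526828/1359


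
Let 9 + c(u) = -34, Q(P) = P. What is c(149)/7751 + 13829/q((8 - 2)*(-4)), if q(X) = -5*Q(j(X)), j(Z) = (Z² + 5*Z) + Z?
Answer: -107281459/16742160 ≈ -6.4079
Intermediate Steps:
j(Z) = Z² + 6*Z
c(u) = -43 (c(u) = -9 - 34 = -43)
q(X) = -5*X*(6 + X)
c(149)/7751 + 13829/q((8 - 2)*(-4)) = -43/7751 + 13829/((-5*(8 - 2)*(-4)*(6 + (8 - 2)*(-4)))) = -43*1/7751 + 13829/((-5*6*(-4)*(6 + 6*(-4)))) = -43/7751 + 13829/((-5*(-24)*(6 - 24))) = -43/7751 + 13829/((-5*(-24)*(-18))) = -43/7751 + 13829/(-2160) = -43/7751 + 13829*(-1/2160) = -43/7751 - 13829/2160 = -107281459/16742160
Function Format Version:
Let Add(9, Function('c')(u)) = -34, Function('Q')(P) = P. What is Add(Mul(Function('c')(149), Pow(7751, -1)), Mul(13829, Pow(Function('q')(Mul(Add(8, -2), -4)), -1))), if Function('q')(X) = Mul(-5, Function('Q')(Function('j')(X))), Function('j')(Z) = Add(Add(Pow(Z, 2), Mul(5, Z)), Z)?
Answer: Rational(-107281459, 16742160) ≈ -6.4079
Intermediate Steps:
Function('j')(Z) = Add(Pow(Z, 2), Mul(6, Z))
Function('c')(u) = -43 (Function('c')(u) = Add(-9, -34) = -43)
Function('q')(X) = Mul(-5, X, Add(6, X)) (Function('q')(X) = Mul(-5, Mul(X, Add(6, X))) = Mul(-5, X, Add(6, X)))
Add(Mul(Function('c')(149), Pow(7751, -1)), Mul(13829, Pow(Function('q')(Mul(Add(8, -2), -4)), -1))) = Add(Mul(-43, Pow(7751, -1)), Mul(13829, Pow(Mul(-5, Mul(Add(8, -2), -4), Add(6, Mul(Add(8, -2), -4))), -1))) = Add(Mul(-43, Rational(1, 7751)), Mul(13829, Pow(Mul(-5, Mul(6, -4), Add(6, Mul(6, -4))), -1))) = Add(Rational(-43, 7751), Mul(13829, Pow(Mul(-5, -24, Add(6, -24)), -1))) = Add(Rational(-43, 7751), Mul(13829, Pow(Mul(-5, -24, -18), -1))) = Add(Rational(-43, 7751), Mul(13829, Pow(-2160, -1))) = Add(Rational(-43, 7751), Mul(13829, Rational(-1, 2160))) = Add(Rational(-43, 7751), Rational(-13829, 2160)) = Rational(-107281459, 16742160)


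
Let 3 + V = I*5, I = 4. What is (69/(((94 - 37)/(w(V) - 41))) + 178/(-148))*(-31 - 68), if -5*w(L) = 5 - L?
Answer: 33357159/7030 ≈ 4745.0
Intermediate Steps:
V = 17 (V = -3 + 4*5 = -3 + 20 = 17)
w(L) = -1 + L/5 (w(L) = -(5 - L)/5 = -1 + L/5)
(69/(((94 - 37)/(w(V) - 41))) + 178/(-148))*(-31 - 68) = (69/(((94 - 37)/((-1 + (⅕)*17) - 41))) + 178/(-148))*(-31 - 68) = (69/((57/((-1 + 17/5) - 41))) + 178*(-1/148))*(-99) = (69/((57/(12/5 - 41))) - 89/74)*(-99) = (69/((57/(-193/5))) - 89/74)*(-99) = (69/((57*(-5/193))) - 89/74)*(-99) = (69/(-285/193) - 89/74)*(-99) = (69*(-193/285) - 89/74)*(-99) = (-4439/95 - 89/74)*(-99) = -336941/7030*(-99) = 33357159/7030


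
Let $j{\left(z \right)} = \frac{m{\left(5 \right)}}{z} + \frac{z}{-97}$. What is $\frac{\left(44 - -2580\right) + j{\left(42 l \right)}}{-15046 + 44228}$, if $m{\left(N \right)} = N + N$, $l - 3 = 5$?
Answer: $\frac{42704741}{475549872} \approx 0.089801$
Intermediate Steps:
$l = 8$ ($l = 3 + 5 = 8$)
$m{\left(N \right)} = 2 N$
$j{\left(z \right)} = \frac{10}{z} - \frac{z}{97}$ ($j{\left(z \right)} = \frac{2 \cdot 5}{z} + \frac{z}{-97} = \frac{10}{z} + z \left(- \frac{1}{97}\right) = \frac{10}{z} - \frac{z}{97}$)
$\frac{\left(44 - -2580\right) + j{\left(42 l \right)}}{-15046 + 44228} = \frac{\left(44 - -2580\right) + \left(\frac{10}{42 \cdot 8} - \frac{42 \cdot 8}{97}\right)}{-15046 + 44228} = \frac{\left(44 + 2580\right) + \left(\frac{10}{336} - \frac{336}{97}\right)}{29182} = \left(2624 + \left(10 \cdot \frac{1}{336} - \frac{336}{97}\right)\right) \frac{1}{29182} = \left(2624 + \left(\frac{5}{168} - \frac{336}{97}\right)\right) \frac{1}{29182} = \left(2624 - \frac{55963}{16296}\right) \frac{1}{29182} = \frac{42704741}{16296} \cdot \frac{1}{29182} = \frac{42704741}{475549872}$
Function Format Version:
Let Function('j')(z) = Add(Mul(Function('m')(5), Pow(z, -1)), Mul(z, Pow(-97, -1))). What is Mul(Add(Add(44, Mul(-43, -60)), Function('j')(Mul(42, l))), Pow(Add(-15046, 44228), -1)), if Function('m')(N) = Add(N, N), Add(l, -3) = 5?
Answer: Rational(42704741, 475549872) ≈ 0.089801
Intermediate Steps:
l = 8 (l = Add(3, 5) = 8)
Function('m')(N) = Mul(2, N)
Function('j')(z) = Add(Mul(10, Pow(z, -1)), Mul(Rational(-1, 97), z)) (Function('j')(z) = Add(Mul(Mul(2, 5), Pow(z, -1)), Mul(z, Pow(-97, -1))) = Add(Mul(10, Pow(z, -1)), Mul(z, Rational(-1, 97))) = Add(Mul(10, Pow(z, -1)), Mul(Rational(-1, 97), z)))
Mul(Add(Add(44, Mul(-43, -60)), Function('j')(Mul(42, l))), Pow(Add(-15046, 44228), -1)) = Mul(Add(Add(44, Mul(-43, -60)), Add(Mul(10, Pow(Mul(42, 8), -1)), Mul(Rational(-1, 97), Mul(42, 8)))), Pow(Add(-15046, 44228), -1)) = Mul(Add(Add(44, 2580), Add(Mul(10, Pow(336, -1)), Mul(Rational(-1, 97), 336))), Pow(29182, -1)) = Mul(Add(2624, Add(Mul(10, Rational(1, 336)), Rational(-336, 97))), Rational(1, 29182)) = Mul(Add(2624, Add(Rational(5, 168), Rational(-336, 97))), Rational(1, 29182)) = Mul(Add(2624, Rational(-55963, 16296)), Rational(1, 29182)) = Mul(Rational(42704741, 16296), Rational(1, 29182)) = Rational(42704741, 475549872)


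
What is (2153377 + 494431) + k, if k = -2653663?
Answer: -5855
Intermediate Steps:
(2153377 + 494431) + k = (2153377 + 494431) - 2653663 = 2647808 - 2653663 = -5855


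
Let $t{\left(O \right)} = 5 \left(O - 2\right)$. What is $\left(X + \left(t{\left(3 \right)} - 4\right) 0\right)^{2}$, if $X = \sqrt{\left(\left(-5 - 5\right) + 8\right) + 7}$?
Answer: $5$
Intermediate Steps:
$t{\left(O \right)} = -10 + 5 O$ ($t{\left(O \right)} = 5 \left(-2 + O\right) = -10 + 5 O$)
$X = \sqrt{5}$ ($X = \sqrt{\left(-10 + 8\right) + 7} = \sqrt{-2 + 7} = \sqrt{5} \approx 2.2361$)
$\left(X + \left(t{\left(3 \right)} - 4\right) 0\right)^{2} = \left(\sqrt{5} + \left(\left(-10 + 5 \cdot 3\right) - 4\right) 0\right)^{2} = \left(\sqrt{5} + \left(\left(-10 + 15\right) - 4\right) 0\right)^{2} = \left(\sqrt{5} + \left(5 - 4\right) 0\right)^{2} = \left(\sqrt{5} + 1 \cdot 0\right)^{2} = \left(\sqrt{5} + 0\right)^{2} = \left(\sqrt{5}\right)^{2} = 5$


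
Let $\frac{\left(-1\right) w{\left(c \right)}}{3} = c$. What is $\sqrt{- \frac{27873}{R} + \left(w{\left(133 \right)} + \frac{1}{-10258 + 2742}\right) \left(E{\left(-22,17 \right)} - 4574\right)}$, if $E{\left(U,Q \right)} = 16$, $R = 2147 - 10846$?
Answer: $\frac{7 \sqrt{39664707836540130502}}{32690842} \approx 1348.6$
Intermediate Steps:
$R = -8699$
$w{\left(c \right)} = - 3 c$
$\sqrt{- \frac{27873}{R} + \left(w{\left(133 \right)} + \frac{1}{-10258 + 2742}\right) \left(E{\left(-22,17 \right)} - 4574\right)} = \sqrt{- \frac{27873}{-8699} + \left(\left(-3\right) 133 + \frac{1}{-10258 + 2742}\right) \left(16 - 4574\right)} = \sqrt{\left(-27873\right) \left(- \frac{1}{8699}\right) + \left(-399 + \frac{1}{-7516}\right) \left(-4558\right)} = \sqrt{\frac{27873}{8699} + \left(-399 - \frac{1}{7516}\right) \left(-4558\right)} = \sqrt{\frac{27873}{8699} - - \frac{6834458915}{3758}} = \sqrt{\frac{27873}{8699} + \frac{6834458915}{3758}} = \sqrt{\frac{59453062848319}{32690842}} = \frac{7 \sqrt{39664707836540130502}}{32690842}$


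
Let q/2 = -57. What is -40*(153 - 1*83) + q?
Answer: -2914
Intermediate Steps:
q = -114 (q = 2*(-57) = -114)
-40*(153 - 1*83) + q = -40*(153 - 1*83) - 114 = -40*(153 - 83) - 114 = -40*70 - 114 = -2800 - 114 = -2914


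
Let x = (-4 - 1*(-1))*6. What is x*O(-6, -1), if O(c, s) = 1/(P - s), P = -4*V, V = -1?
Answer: -18/5 ≈ -3.6000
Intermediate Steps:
x = -18 (x = (-4 + 1)*6 = -3*6 = -18)
P = 4 (P = -4*(-1) = 4)
O(c, s) = 1/(4 - s)
x*O(-6, -1) = -(-18)/(-4 - 1) = -(-18)/(-5) = -(-18)*(-1)/5 = -18*⅕ = -18/5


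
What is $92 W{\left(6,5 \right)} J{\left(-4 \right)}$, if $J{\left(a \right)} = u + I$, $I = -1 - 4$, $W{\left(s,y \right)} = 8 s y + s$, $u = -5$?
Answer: $-226320$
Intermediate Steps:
$W{\left(s,y \right)} = s + 8 s y$ ($W{\left(s,y \right)} = 8 s y + s = s + 8 s y$)
$I = -5$
$J{\left(a \right)} = -10$ ($J{\left(a \right)} = -5 - 5 = -10$)
$92 W{\left(6,5 \right)} J{\left(-4 \right)} = 92 \cdot 6 \left(1 + 8 \cdot 5\right) \left(-10\right) = 92 \cdot 6 \left(1 + 40\right) \left(-10\right) = 92 \cdot 6 \cdot 41 \left(-10\right) = 92 \cdot 246 \left(-10\right) = 22632 \left(-10\right) = -226320$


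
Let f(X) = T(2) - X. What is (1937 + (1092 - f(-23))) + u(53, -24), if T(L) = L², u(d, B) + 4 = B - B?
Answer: 2998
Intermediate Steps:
u(d, B) = -4 (u(d, B) = -4 + (B - B) = -4 + 0 = -4)
f(X) = 4 - X (f(X) = 2² - X = 4 - X)
(1937 + (1092 - f(-23))) + u(53, -24) = (1937 + (1092 - (4 - 1*(-23)))) - 4 = (1937 + (1092 - (4 + 23))) - 4 = (1937 + (1092 - 1*27)) - 4 = (1937 + (1092 - 27)) - 4 = (1937 + 1065) - 4 = 3002 - 4 = 2998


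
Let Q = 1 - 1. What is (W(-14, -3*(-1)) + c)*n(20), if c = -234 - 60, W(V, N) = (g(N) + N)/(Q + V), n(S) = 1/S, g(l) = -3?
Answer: -147/10 ≈ -14.700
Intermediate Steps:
Q = 0
W(V, N) = (-3 + N)/V (W(V, N) = (-3 + N)/(0 + V) = (-3 + N)/V)
c = -294
(W(-14, -3*(-1)) + c)*n(20) = ((-3 - 3*(-1))/(-14) - 294)/20 = (-(-3 + 3)/14 - 294)*(1/20) = (-1/14*0 - 294)*(1/20) = (0 - 294)*(1/20) = -294*1/20 = -147/10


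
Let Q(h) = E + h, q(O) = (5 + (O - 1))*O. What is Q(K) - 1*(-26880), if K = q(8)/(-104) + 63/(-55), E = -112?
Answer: 19137641/715 ≈ 26766.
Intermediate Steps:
q(O) = O*(4 + O) (q(O) = (5 + (-1 + O))*O = (4 + O)*O = O*(4 + O))
K = -1479/715 (K = (8*(4 + 8))/(-104) + 63/(-55) = (8*12)*(-1/104) + 63*(-1/55) = 96*(-1/104) - 63/55 = -12/13 - 63/55 = -1479/715 ≈ -2.0685)
Q(h) = -112 + h
Q(K) - 1*(-26880) = (-112 - 1479/715) - 1*(-26880) = -81559/715 + 26880 = 19137641/715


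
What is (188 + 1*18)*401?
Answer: 82606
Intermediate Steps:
(188 + 1*18)*401 = (188 + 18)*401 = 206*401 = 82606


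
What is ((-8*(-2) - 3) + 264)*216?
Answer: 59832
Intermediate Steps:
((-8*(-2) - 3) + 264)*216 = ((16 - 3) + 264)*216 = (13 + 264)*216 = 277*216 = 59832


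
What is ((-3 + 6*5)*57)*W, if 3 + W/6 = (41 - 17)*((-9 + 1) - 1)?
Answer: -2022246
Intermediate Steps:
W = -1314 (W = -18 + 6*((41 - 17)*((-9 + 1) - 1)) = -18 + 6*(24*(-8 - 1)) = -18 + 6*(24*(-9)) = -18 + 6*(-216) = -18 - 1296 = -1314)
((-3 + 6*5)*57)*W = ((-3 + 6*5)*57)*(-1314) = ((-3 + 30)*57)*(-1314) = (27*57)*(-1314) = 1539*(-1314) = -2022246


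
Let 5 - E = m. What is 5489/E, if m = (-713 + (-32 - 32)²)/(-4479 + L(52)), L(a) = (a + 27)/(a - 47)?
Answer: 122492524/128495 ≈ 953.29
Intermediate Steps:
L(a) = (27 + a)/(-47 + a)
m = -16915/22316 (m = (-713 + (-32 - 32)²)/(-4479 + (27 + 52)/(-47 + 52)) = (-713 + (-64)²)/(-4479 + 79/5) = (-713 + 4096)/(-4479 + (⅕)*79) = 3383/(-4479 + 79/5) = 3383/(-22316/5) = 3383*(-5/22316) = -16915/22316 ≈ -0.75798)
E = 128495/22316 (E = 5 - 1*(-16915/22316) = 5 + 16915/22316 = 128495/22316 ≈ 5.7580)
5489/E = 5489/(128495/22316) = 5489*(22316/128495) = 122492524/128495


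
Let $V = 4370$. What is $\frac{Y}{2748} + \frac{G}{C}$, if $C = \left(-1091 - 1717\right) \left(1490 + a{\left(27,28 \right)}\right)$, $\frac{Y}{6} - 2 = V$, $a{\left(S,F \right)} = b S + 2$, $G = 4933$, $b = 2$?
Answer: $\frac{9488663591}{994127472} \approx 9.5447$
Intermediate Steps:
$a{\left(S,F \right)} = 2 + 2 S$ ($a{\left(S,F \right)} = 2 S + 2 = 2 + 2 S$)
$Y = 26232$ ($Y = 12 + 6 \cdot 4370 = 12 + 26220 = 26232$)
$C = -4341168$ ($C = \left(-1091 - 1717\right) \left(1490 + \left(2 + 2 \cdot 27\right)\right) = - 2808 \left(1490 + \left(2 + 54\right)\right) = - 2808 \left(1490 + 56\right) = \left(-2808\right) 1546 = -4341168$)
$\frac{Y}{2748} + \frac{G}{C} = \frac{26232}{2748} + \frac{4933}{-4341168} = 26232 \cdot \frac{1}{2748} + 4933 \left(- \frac{1}{4341168}\right) = \frac{2186}{229} - \frac{4933}{4341168} = \frac{9488663591}{994127472}$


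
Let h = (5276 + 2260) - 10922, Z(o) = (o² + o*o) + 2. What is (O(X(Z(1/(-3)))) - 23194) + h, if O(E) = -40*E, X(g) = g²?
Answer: -2168980/81 ≈ -26778.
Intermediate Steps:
Z(o) = 2 + 2*o² (Z(o) = (o² + o²) + 2 = 2*o² + 2 = 2 + 2*o²)
h = -3386 (h = 7536 - 10922 = -3386)
(O(X(Z(1/(-3)))) - 23194) + h = (-40*(2 + 2*(1/(-3))²)² - 23194) - 3386 = (-40*(2 + 2*(1*(-⅓))²)² - 23194) - 3386 = (-40*(2 + 2*(-⅓)²)² - 23194) - 3386 = (-40*(2 + 2*(⅑))² - 23194) - 3386 = (-40*(2 + 2/9)² - 23194) - 3386 = (-40*(20/9)² - 23194) - 3386 = (-40*400/81 - 23194) - 3386 = (-16000/81 - 23194) - 3386 = -1894714/81 - 3386 = -2168980/81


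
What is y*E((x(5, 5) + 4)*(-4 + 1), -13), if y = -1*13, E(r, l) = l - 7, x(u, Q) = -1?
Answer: 260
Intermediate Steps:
E(r, l) = -7 + l
y = -13
y*E((x(5, 5) + 4)*(-4 + 1), -13) = -13*(-7 - 13) = -13*(-20) = 260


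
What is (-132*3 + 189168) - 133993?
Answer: 54779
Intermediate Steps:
(-132*3 + 189168) - 133993 = (-396 + 189168) - 133993 = 188772 - 133993 = 54779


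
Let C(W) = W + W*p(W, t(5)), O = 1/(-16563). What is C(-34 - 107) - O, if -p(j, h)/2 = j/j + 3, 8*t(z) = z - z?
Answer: 16347682/16563 ≈ 987.00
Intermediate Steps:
t(z) = 0 (t(z) = (z - z)/8 = (⅛)*0 = 0)
O = -1/16563 ≈ -6.0376e-5
p(j, h) = -8 (p(j, h) = -2*(j/j + 3) = -2*(1 + 3) = -2*4 = -8)
C(W) = -7*W (C(W) = W + W*(-8) = W - 8*W = -7*W)
C(-34 - 107) - O = -7*(-34 - 107) - 1*(-1/16563) = -7*(-141) + 1/16563 = 987 + 1/16563 = 16347682/16563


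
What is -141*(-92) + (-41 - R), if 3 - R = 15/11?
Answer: 142223/11 ≈ 12929.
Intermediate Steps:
R = 18/11 (R = 3 - 15/11 = 18/11 ≈ 1.6364)
-141*(-92) + (-41 - R) = -141*(-92) + (-41 - 1*18/11) = 12972 + (-41 - 18/11) = 12972 - 469/11 = 142223/11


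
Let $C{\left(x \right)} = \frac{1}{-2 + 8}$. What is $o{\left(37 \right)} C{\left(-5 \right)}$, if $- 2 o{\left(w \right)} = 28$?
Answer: $- \frac{7}{3} \approx -2.3333$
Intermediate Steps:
$o{\left(w \right)} = -14$ ($o{\left(w \right)} = \left(- \frac{1}{2}\right) 28 = -14$)
$C{\left(x \right)} = \frac{1}{6}$
$o{\left(37 \right)} C{\left(-5 \right)} = \left(-14\right) \frac{1}{6} = - \frac{7}{3}$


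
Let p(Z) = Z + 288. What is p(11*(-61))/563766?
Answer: -383/563766 ≈ -0.00067936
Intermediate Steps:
p(Z) = 288 + Z
p(11*(-61))/563766 = (288 + 11*(-61))/563766 = (288 - 671)*(1/563766) = -383*1/563766 = -383/563766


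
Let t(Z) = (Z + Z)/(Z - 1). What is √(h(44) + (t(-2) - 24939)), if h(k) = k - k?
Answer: I*√224439/3 ≈ 157.92*I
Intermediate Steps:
h(k) = 0
t(Z) = 2*Z/(-1 + Z) (t(Z) = (2*Z)/(-1 + Z) = 2*Z/(-1 + Z))
√(h(44) + (t(-2) - 24939)) = √(0 + (2*(-2)/(-1 - 2) - 24939)) = √(0 + (2*(-2)/(-3) - 24939)) = √(0 + (2*(-2)*(-⅓) - 24939)) = √(0 + (4/3 - 24939)) = √(0 - 74813/3) = √(-74813/3) = I*√224439/3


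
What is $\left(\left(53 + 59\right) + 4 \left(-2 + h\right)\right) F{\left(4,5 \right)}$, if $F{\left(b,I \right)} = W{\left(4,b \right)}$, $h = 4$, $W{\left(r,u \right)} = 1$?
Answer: $120$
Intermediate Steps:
$F{\left(b,I \right)} = 1$
$\left(\left(53 + 59\right) + 4 \left(-2 + h\right)\right) F{\left(4,5 \right)} = \left(\left(53 + 59\right) + 4 \left(-2 + 4\right)\right) 1 = \left(112 + 4 \cdot 2\right) 1 = \left(112 + 8\right) 1 = 120 \cdot 1 = 120$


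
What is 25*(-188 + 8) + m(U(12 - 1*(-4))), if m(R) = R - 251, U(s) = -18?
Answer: -4769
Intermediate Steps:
m(R) = -251 + R
25*(-188 + 8) + m(U(12 - 1*(-4))) = 25*(-188 + 8) + (-251 - 18) = 25*(-180) - 269 = -4500 - 269 = -4769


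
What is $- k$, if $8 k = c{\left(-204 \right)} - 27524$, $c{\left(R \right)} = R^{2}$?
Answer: $- \frac{3523}{2} \approx -1761.5$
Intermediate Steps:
$k = \frac{3523}{2}$ ($k = \frac{\left(-204\right)^{2} - 27524}{8} = \frac{41616 - 27524}{8} = \frac{1}{8} \cdot 14092 = \frac{3523}{2} \approx 1761.5$)
$- k = \left(-1\right) \frac{3523}{2} = - \frac{3523}{2}$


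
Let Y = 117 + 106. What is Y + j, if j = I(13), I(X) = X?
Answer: 236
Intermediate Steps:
j = 13
Y = 223
Y + j = 223 + 13 = 236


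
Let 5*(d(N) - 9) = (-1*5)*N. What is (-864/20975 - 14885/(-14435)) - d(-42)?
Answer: -3028347868/60554825 ≈ -50.010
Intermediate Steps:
d(N) = 9 - N (d(N) = 9 + ((-1*5)*N)/5 = 9 + (-5*N)/5 = 9 - N)
(-864/20975 - 14885/(-14435)) - d(-42) = (-864/20975 - 14885/(-14435)) - (9 - 1*(-42)) = (-864*1/20975 - 14885*(-1/14435)) - (9 + 42) = (-864/20975 + 2977/2887) - 1*51 = 59948207/60554825 - 51 = -3028347868/60554825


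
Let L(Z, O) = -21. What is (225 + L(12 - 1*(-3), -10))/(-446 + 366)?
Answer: -51/20 ≈ -2.5500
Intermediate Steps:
(225 + L(12 - 1*(-3), -10))/(-446 + 366) = (225 - 21)/(-446 + 366) = 204/(-80) = 204*(-1/80) = -51/20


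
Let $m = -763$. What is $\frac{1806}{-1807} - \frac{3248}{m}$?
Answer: $\frac{641594}{196963} \approx 3.2574$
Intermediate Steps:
$\frac{1806}{-1807} - \frac{3248}{m} = \frac{1806}{-1807} - \frac{3248}{-763} = 1806 \left(- \frac{1}{1807}\right) - - \frac{464}{109} = - \frac{1806}{1807} + \frac{464}{109} = \frac{641594}{196963}$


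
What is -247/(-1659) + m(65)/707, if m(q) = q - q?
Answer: 247/1659 ≈ 0.14888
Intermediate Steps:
m(q) = 0
-247/(-1659) + m(65)/707 = -247/(-1659) + 0/707 = -247*(-1/1659) + 0*(1/707) = 247/1659 + 0 = 247/1659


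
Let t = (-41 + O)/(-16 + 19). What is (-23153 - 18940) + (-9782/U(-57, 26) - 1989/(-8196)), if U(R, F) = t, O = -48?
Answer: -10154596485/243148 ≈ -41763.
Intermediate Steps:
t = -89/3 (t = (-41 - 48)/(-16 + 19) = -89/3 ≈ -29.667)
U(R, F) = -89/3
(-23153 - 18940) + (-9782/U(-57, 26) - 1989/(-8196)) = (-23153 - 18940) + (-9782/(-89/3) - 1989/(-8196)) = -42093 + (-9782*(-3/89) - 1989*(-1/8196)) = -42093 + (29346/89 + 663/2732) = -42093 + 80232279/243148 = -10154596485/243148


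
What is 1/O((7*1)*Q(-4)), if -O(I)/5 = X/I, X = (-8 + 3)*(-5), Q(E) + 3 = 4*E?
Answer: 133/125 ≈ 1.0640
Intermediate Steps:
Q(E) = -3 + 4*E
X = 25 (X = -5*(-5) = 25)
O(I) = -125/I
1/O((7*1)*Q(-4)) = 1/(-125*1/(7*(-3 + 4*(-4)))) = 1/(-125*1/(7*(-3 - 16))) = 1/(-125/(7*(-19))) = 1/(-125/(-133)) = 1/(-125*(-1/133)) = 1/(125/133) = 133/125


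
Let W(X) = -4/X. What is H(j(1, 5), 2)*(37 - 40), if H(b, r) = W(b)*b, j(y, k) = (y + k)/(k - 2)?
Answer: 12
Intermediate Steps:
j(y, k) = (k + y)/(-2 + k)
H(b, r) = -4 (H(b, r) = (-4/b)*b = -4)
H(j(1, 5), 2)*(37 - 40) = -4*(37 - 40) = -4*(-3) = 12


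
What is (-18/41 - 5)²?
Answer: 49729/1681 ≈ 29.583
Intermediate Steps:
(-18/41 - 5)² = (-223/41)² = 49729/1681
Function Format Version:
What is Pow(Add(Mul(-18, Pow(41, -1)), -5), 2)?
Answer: Rational(49729, 1681) ≈ 29.583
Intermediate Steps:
Pow(Add(Mul(-18, Pow(41, -1)), -5), 2) = Pow(Add(Mul(-18, Rational(1, 41)), -5), 2) = Pow(Add(Rational(-18, 41), -5), 2) = Pow(Rational(-223, 41), 2) = Rational(49729, 1681)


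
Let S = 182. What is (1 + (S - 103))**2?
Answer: 6400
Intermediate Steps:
(1 + (S - 103))**2 = (1 + (182 - 103))**2 = (1 + 79)**2 = 80**2 = 6400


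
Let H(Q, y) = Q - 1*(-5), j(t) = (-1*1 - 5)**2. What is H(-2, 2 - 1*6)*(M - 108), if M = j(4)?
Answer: -216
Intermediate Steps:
j(t) = 36 (j(t) = (-1 - 5)**2 = (-6)**2 = 36)
M = 36
H(Q, y) = 5 + Q (H(Q, y) = Q + 5 = 5 + Q)
H(-2, 2 - 1*6)*(M - 108) = (5 - 2)*(36 - 108) = 3*(-72) = -216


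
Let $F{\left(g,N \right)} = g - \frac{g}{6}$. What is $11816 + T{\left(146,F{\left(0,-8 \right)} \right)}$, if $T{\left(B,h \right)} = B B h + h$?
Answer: $11816$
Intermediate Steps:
$F{\left(g,N \right)} = \frac{5 g}{6}$ ($F{\left(g,N \right)} = g - g \frac{1}{6} = g - \frac{g}{6} = \frac{5 g}{6}$)
$T{\left(B,h \right)} = h + h B^{2}$ ($T{\left(B,h \right)} = B^{2} h + h = h B^{2} + h = h + h B^{2}$)
$11816 + T{\left(146,F{\left(0,-8 \right)} \right)} = 11816 + \frac{5}{6} \cdot 0 \left(1 + 146^{2}\right) = 11816 + 0 \left(1 + 21316\right) = 11816 + 0 \cdot 21317 = 11816 + 0 = 11816$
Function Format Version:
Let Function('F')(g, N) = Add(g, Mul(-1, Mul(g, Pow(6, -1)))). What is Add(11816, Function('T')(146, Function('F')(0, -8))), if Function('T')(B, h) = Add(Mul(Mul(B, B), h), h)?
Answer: 11816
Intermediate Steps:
Function('F')(g, N) = Mul(Rational(5, 6), g) (Function('F')(g, N) = Add(g, Mul(-1, Mul(g, Rational(1, 6)))) = Add(g, Mul(-1, Mul(Rational(1, 6), g))) = Add(g, Mul(Rational(-1, 6), g)) = Mul(Rational(5, 6), g))
Function('T')(B, h) = Add(h, Mul(h, Pow(B, 2))) (Function('T')(B, h) = Add(Mul(Pow(B, 2), h), h) = Add(Mul(h, Pow(B, 2)), h) = Add(h, Mul(h, Pow(B, 2))))
Add(11816, Function('T')(146, Function('F')(0, -8))) = Add(11816, Mul(Mul(Rational(5, 6), 0), Add(1, Pow(146, 2)))) = Add(11816, Mul(0, Add(1, 21316))) = Add(11816, Mul(0, 21317)) = Add(11816, 0) = 11816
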